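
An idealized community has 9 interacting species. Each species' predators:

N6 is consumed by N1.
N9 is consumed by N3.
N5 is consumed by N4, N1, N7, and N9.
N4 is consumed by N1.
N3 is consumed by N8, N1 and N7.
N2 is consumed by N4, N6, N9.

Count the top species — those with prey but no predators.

Top species (has prey, but nothing eats it): N8, N7, N1.
Count: 3.

3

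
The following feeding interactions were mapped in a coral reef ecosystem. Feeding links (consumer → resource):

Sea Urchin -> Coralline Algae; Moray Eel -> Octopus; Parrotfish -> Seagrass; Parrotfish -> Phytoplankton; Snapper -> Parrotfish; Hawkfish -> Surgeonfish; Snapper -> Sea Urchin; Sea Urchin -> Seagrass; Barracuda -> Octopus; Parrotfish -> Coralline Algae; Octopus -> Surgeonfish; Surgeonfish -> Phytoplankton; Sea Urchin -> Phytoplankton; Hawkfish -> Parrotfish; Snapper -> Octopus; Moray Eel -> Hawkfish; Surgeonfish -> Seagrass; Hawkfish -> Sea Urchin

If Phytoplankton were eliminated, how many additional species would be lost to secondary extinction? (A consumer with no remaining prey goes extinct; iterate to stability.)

0

Remove Phytoplankton.
Every predator of it retains at least one other prey: Sea Urchin still has Seagrass, Coralline Algae; Surgeonfish still has Seagrass; Parrotfish still has Seagrass, Coralline Algae.
No consumer loses all prey, so no secondary extinctions occur.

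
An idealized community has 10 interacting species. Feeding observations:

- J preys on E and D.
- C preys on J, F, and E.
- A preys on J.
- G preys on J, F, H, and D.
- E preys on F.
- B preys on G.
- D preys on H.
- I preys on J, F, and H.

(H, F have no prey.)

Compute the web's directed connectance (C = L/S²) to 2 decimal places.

C = 0.16

The web has S = 10 species and L = 16 feeding links.
C = L / S² = 16 / 100 = 0.1600 ≈ 0.16.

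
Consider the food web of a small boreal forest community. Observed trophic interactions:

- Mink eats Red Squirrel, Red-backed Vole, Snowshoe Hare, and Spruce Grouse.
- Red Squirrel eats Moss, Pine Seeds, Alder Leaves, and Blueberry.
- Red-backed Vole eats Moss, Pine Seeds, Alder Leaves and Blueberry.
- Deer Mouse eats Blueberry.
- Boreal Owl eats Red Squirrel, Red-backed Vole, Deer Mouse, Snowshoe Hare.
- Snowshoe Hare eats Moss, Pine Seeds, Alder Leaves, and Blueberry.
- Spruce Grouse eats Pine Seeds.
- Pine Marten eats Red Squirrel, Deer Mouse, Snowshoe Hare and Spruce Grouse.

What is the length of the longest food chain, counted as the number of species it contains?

3 species

One longest chain: Pine Seeds → Red-backed Vole → Mink.
It has 3 species and 2 links.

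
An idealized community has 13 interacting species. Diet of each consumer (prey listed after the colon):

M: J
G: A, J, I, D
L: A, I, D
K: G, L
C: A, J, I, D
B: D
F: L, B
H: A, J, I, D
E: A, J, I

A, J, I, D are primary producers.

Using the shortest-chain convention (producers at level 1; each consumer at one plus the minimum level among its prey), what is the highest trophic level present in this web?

3

Producers (level 1): A, J, I, D.
Following each consumer down to its lowest-level prey: A → G → K (levels 1 through 3).
All prey of K (G 2, L 2) are at level 2 or above, so K is at level 1 + 2 = 3.
Every consumer has at least one prey at level 2 or below, so none exceeds level 3.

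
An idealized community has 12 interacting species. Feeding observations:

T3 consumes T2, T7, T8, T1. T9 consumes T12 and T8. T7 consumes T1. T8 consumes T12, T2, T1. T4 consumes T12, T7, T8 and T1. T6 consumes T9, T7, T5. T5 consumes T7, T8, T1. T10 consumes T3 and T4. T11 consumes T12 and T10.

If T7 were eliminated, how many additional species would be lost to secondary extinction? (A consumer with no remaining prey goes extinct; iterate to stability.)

Remove T7.
Every predator of it retains at least one other prey: T4 still has T1, T12, T8; T3 still has T1, T2, T8; T5 still has T1, T8; T6 still has T9, T5.
No consumer loses all prey, so no secondary extinctions occur.

0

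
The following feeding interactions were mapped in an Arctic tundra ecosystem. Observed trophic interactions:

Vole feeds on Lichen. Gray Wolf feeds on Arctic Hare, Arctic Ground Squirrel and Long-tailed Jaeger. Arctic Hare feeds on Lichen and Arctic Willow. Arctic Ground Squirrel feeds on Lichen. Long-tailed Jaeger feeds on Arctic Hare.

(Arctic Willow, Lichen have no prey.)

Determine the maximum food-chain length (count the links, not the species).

3 links

One longest chain: Arctic Willow → Arctic Hare → Long-tailed Jaeger → Gray Wolf.
It has 4 species and 3 links.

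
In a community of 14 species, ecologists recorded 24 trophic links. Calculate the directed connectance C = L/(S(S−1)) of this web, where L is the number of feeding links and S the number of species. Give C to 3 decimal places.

C = 0.132

The web has S = 14 species and L = 24 feeding links.
C = L / (S(S−1)) = 24 / 182 = 0.1319 ≈ 0.132.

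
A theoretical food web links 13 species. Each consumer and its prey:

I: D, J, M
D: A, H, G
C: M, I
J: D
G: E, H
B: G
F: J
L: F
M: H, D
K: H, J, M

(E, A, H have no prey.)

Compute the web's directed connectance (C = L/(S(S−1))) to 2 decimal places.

The web has S = 13 species and L = 19 feeding links.
C = L / (S(S−1)) = 19 / 156 = 0.1218 ≈ 0.12.

C = 0.12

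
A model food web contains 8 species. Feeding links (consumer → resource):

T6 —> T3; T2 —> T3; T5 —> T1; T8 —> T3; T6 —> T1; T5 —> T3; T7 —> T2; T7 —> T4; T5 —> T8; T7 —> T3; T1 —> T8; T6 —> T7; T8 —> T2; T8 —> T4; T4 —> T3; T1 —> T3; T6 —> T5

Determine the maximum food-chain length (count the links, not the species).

One longest chain: T3 → T2 → T8 → T1 → T5 → T6.
It has 6 species and 5 links.

5 links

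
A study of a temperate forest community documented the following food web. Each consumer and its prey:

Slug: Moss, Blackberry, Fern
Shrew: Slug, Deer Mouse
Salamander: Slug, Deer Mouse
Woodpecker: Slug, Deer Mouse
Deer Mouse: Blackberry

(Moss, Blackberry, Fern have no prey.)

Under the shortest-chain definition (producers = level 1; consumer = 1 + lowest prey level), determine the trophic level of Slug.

Moss is a producer → level 1.
Slug eats Moss → level 2.

Trophic level 2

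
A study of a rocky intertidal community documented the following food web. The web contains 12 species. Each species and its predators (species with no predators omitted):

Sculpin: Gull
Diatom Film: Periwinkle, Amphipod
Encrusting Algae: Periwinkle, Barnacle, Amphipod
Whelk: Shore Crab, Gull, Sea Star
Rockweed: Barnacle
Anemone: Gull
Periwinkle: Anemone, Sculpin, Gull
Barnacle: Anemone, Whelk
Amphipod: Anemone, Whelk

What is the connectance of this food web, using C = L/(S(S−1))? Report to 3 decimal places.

The web has S = 12 species and L = 18 feeding links.
C = L / (S(S−1)) = 18 / 132 = 0.1364 ≈ 0.136.

C = 0.136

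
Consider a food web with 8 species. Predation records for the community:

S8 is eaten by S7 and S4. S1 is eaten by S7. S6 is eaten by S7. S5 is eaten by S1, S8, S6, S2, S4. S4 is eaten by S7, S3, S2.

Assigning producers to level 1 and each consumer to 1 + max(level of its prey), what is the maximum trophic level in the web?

4

Producers (level 1): S5.
S5 → S8 → S4 → S3 gives S3 level 4.
No species has a prey at level 4, so no species reaches level 5.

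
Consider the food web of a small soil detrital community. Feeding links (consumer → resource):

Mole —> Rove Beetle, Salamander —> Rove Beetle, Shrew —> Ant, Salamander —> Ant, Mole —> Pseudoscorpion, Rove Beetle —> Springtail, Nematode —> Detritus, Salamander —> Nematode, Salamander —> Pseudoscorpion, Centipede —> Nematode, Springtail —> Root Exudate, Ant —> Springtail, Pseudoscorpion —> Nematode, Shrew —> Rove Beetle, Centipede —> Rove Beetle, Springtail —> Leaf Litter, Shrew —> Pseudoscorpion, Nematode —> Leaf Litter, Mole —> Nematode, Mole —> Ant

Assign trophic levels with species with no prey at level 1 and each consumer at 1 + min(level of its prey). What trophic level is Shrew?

Trophic level 4

Root Exudate has no prey (basal) → level 1.
Springtail eats Root Exudate → level 2.
Rove Beetle eats Springtail → level 3.
Shrew eats Rove Beetle → level 4.
No prey of Shrew is below level 3, so 4 is the minimum.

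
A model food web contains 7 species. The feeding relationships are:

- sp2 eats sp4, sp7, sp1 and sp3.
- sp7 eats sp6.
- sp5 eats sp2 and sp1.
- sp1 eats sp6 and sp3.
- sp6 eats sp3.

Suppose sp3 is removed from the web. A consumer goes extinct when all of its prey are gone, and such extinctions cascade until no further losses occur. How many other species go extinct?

3

Remove sp3.
Round 1: sp6 (all prey gone) → extinct.
Round 2: sp7 (all prey gone), sp1 (all prey gone) → extinct.
No further losses. Total secondary extinctions: 3.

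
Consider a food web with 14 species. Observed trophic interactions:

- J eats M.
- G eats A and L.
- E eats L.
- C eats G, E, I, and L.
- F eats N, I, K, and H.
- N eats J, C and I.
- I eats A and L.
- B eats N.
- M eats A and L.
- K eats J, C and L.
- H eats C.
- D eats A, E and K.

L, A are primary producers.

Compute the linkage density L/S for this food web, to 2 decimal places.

L/S = 1.93

There are L = 27 links among S = 14 species.
L/S = 27/14 = 1.9286 ≈ 1.93.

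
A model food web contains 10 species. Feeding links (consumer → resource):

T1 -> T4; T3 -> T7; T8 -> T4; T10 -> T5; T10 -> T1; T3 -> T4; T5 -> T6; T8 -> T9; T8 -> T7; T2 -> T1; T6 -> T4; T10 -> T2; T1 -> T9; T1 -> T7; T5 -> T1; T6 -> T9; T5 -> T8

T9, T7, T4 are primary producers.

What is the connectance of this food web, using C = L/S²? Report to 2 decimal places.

C = 0.17

The web has S = 10 species and L = 17 feeding links.
C = L / S² = 17 / 100 = 0.1700 ≈ 0.17.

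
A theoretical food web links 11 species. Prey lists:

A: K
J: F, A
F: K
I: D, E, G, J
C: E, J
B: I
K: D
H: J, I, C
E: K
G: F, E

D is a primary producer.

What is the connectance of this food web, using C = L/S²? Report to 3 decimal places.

The web has S = 11 species and L = 18 feeding links.
C = L / S² = 18 / 121 = 0.1488 ≈ 0.149.

C = 0.149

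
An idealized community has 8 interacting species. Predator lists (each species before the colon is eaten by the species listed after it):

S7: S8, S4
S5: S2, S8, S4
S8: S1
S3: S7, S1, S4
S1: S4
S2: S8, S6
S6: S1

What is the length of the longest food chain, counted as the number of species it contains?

5 species

One longest chain: S5 → S2 → S8 → S1 → S4.
It has 5 species and 4 links.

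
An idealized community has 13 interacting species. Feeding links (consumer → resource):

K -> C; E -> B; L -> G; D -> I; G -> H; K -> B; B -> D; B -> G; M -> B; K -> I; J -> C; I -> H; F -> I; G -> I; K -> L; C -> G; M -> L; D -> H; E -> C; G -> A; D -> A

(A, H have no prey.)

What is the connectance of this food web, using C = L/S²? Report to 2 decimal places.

C = 0.12

The web has S = 13 species and L = 21 feeding links.
C = L / S² = 21 / 169 = 0.1243 ≈ 0.12.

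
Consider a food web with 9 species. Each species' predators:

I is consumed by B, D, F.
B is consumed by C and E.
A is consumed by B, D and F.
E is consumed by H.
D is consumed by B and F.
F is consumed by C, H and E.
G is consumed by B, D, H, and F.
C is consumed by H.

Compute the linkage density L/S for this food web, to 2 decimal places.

There are L = 19 links among S = 9 species.
L/S = 19/9 = 2.1111 ≈ 2.11.

L/S = 2.11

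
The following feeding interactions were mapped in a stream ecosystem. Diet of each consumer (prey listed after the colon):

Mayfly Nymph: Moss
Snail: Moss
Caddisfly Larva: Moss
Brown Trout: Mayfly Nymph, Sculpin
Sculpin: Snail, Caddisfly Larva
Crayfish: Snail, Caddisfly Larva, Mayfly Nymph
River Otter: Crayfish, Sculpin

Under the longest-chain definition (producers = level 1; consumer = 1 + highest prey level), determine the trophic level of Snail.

Trophic level 2

Moss is a producer → level 1.
Snail eats Moss → level 2.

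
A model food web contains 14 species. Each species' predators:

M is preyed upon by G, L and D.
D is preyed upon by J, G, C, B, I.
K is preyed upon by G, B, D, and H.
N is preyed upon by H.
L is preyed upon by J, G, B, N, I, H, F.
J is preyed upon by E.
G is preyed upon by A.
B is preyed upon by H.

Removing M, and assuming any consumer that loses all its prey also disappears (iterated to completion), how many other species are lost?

Remove M.
Round 1: L (all prey gone) → extinct.
Round 2: F (all prey gone), N (all prey gone) → extinct.
No further losses. Total secondary extinctions: 3.

3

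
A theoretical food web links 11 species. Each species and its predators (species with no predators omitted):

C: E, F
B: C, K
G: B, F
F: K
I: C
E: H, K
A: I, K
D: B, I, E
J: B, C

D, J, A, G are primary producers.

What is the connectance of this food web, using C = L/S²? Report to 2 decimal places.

C = 0.14

The web has S = 11 species and L = 17 feeding links.
C = L / S² = 17 / 121 = 0.1405 ≈ 0.14.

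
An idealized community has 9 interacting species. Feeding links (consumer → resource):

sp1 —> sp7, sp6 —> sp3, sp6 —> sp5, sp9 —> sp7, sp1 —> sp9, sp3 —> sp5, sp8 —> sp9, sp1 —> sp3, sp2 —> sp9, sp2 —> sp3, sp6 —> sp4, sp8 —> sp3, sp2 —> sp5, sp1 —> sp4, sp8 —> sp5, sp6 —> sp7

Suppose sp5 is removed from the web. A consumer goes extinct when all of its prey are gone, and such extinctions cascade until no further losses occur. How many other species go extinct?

Remove sp5.
Round 1: sp3 (all prey gone) → extinct.
No further losses. Total secondary extinctions: 1.

1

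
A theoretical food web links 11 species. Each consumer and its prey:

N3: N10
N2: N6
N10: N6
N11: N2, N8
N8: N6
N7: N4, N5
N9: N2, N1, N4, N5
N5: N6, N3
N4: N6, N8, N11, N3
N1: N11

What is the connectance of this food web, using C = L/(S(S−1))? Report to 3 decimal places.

The web has S = 11 species and L = 19 feeding links.
C = L / (S(S−1)) = 19 / 110 = 0.1727 ≈ 0.173.

C = 0.173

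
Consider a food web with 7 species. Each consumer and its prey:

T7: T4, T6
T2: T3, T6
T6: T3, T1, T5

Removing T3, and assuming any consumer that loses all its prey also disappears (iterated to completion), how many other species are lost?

0

Remove T3.
Every predator of it retains at least one other prey: T6 still has T1, T5; T2 still has T6.
No consumer loses all prey, so no secondary extinctions occur.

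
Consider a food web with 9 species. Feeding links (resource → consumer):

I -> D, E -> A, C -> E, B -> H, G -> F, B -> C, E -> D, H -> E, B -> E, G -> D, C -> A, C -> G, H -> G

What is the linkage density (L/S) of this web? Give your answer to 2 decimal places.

L/S = 1.44

There are L = 13 links among S = 9 species.
L/S = 13/9 = 1.4444 ≈ 1.44.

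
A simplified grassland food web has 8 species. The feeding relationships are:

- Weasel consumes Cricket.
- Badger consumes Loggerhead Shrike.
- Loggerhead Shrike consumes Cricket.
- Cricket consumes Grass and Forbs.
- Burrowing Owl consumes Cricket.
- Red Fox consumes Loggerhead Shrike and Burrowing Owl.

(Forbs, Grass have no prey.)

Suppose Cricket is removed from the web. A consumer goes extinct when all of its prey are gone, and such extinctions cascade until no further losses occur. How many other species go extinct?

5

Remove Cricket.
Round 1: Burrowing Owl (all prey gone), Weasel (all prey gone), Loggerhead Shrike (all prey gone) → extinct.
Round 2: Red Fox (all prey gone), Badger (all prey gone) → extinct.
No further losses. Total secondary extinctions: 5.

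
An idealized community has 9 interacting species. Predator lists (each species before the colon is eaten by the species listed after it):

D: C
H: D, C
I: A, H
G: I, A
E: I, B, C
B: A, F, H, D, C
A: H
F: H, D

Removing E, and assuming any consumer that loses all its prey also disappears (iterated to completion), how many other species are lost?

2

Remove E.
Round 1: B (all prey gone) → extinct.
Round 2: F (all prey gone) → extinct.
No further losses. Total secondary extinctions: 2.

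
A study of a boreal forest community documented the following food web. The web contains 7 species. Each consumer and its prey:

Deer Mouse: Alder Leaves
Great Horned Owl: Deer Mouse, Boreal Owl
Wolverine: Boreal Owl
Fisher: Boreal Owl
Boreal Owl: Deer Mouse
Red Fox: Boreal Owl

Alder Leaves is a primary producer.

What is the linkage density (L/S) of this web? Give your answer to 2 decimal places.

L/S = 1.00

There are L = 7 links among S = 7 species.
L/S = 7/7 = 1.0000 ≈ 1.00.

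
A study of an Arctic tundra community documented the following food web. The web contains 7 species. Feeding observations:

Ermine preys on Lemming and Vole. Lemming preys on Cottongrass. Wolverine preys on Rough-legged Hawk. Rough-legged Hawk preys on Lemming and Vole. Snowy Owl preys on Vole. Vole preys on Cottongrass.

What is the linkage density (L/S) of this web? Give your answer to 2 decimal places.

L/S = 1.14

There are L = 8 links among S = 7 species.
L/S = 8/7 = 1.1429 ≈ 1.14.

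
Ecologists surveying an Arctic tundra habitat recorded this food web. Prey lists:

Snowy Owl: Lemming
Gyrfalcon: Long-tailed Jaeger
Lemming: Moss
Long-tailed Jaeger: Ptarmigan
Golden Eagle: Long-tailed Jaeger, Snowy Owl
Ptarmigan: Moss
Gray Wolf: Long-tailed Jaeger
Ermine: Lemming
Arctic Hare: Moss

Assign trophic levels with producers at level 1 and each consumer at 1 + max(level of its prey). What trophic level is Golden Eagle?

Moss is a producer → level 1.
Ptarmigan eats Moss → level 2.
Long-tailed Jaeger eats Ptarmigan → level 3.
Golden Eagle eats Long-tailed Jaeger (level 3); other prey at levels: Snowy Owl 3 → level 4.

Trophic level 4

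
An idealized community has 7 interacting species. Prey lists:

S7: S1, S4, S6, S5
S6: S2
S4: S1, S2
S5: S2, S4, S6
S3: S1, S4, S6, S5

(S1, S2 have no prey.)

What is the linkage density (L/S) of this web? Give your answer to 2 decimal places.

There are L = 14 links among S = 7 species.
L/S = 14/7 = 2.0000 ≈ 2.00.

L/S = 2.00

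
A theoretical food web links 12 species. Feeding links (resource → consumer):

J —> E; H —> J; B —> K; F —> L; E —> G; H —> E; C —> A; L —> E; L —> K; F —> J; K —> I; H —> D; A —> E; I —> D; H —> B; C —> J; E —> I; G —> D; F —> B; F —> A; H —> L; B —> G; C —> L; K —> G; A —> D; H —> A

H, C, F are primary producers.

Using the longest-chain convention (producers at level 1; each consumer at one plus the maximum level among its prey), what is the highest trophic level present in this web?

5

Producers (level 1): H, C, F.
H → L → K → I → D gives D level 5.
No species has a prey at level 5, so no species reaches level 6.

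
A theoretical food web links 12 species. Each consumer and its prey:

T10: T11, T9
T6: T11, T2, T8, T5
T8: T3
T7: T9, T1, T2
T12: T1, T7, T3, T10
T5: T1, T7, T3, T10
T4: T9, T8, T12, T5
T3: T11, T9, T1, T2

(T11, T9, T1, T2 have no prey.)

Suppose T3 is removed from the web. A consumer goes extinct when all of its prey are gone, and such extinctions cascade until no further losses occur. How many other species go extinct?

1

Remove T3.
Round 1: T8 (all prey gone) → extinct.
No further losses. Total secondary extinctions: 1.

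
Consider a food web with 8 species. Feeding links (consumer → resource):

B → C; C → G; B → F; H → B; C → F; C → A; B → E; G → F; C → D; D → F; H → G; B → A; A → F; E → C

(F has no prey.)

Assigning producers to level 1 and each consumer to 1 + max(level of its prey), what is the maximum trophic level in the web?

Producers (level 1): F.
F → A → C → E → B → H gives H level 6.
No species has a prey at level 6, so no species reaches level 7.

6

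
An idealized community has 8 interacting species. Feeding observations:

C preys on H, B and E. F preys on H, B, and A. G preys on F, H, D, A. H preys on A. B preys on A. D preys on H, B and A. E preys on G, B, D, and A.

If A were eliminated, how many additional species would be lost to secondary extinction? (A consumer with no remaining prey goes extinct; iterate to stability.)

7

Remove A.
Round 1: B (all prey gone), H (all prey gone) → extinct.
Round 2: D (all prey gone), F (all prey gone) → extinct.
Round 3: G (all prey gone) → extinct.
Round 4: E (all prey gone) → extinct.
Round 5: C (all prey gone) → extinct.
No further losses. Total secondary extinctions: 7.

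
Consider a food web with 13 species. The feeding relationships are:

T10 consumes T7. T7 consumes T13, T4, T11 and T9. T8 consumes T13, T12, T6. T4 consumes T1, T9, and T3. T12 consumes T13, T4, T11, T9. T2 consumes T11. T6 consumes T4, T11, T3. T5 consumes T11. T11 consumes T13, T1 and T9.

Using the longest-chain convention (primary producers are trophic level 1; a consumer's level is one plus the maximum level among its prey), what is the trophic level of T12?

Trophic level 3

T1 is a producer → level 1.
T11 eats T1 (level 1); other prey at levels: T9 1, T13 1 → level 2.
T12 eats T11 (level 2); other prey at levels: T9 1, T13 1, T4 2 → level 3.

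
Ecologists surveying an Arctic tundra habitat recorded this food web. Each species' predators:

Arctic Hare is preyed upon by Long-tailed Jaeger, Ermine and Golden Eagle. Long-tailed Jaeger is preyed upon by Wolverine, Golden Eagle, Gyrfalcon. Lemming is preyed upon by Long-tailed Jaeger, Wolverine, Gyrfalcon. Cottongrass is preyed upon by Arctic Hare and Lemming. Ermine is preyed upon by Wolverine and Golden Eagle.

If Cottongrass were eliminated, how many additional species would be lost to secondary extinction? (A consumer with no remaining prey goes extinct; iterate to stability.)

7

Remove Cottongrass.
Round 1: Arctic Hare (all prey gone), Lemming (all prey gone) → extinct.
Round 2: Ermine (all prey gone), Long-tailed Jaeger (all prey gone) → extinct.
Round 3: Wolverine (all prey gone), Gyrfalcon (all prey gone), Golden Eagle (all prey gone) → extinct.
No further losses. Total secondary extinctions: 7.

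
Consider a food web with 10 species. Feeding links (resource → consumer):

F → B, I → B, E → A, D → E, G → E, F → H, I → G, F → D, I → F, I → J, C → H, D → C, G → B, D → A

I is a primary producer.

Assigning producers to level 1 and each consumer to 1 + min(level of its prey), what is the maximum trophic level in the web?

Producers (level 1): I.
Following each consumer down to its lowest-level prey: I → F → D → C (levels 1 through 4).
All prey of C (D 3) are at level 3 or above, so C is at level 1 + 3 = 4.
Every consumer has at least one prey at level 3 or below, so none exceeds level 4.

4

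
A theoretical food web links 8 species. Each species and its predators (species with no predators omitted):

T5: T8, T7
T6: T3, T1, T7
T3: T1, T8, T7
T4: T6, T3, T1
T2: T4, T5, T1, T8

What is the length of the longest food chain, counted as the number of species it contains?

5 species

One longest chain: T2 → T4 → T6 → T3 → T1.
It has 5 species and 4 links.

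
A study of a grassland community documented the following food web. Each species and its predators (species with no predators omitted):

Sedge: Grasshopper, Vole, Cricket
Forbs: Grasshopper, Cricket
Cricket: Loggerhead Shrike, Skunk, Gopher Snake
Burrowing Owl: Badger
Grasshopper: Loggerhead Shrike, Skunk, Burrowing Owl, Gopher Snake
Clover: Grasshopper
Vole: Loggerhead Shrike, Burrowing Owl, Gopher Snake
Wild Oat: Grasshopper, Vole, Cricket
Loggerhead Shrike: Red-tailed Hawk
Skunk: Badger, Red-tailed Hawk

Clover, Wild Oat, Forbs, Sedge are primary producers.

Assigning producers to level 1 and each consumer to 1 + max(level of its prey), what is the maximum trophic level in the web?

4

Producers (level 1): Clover, Wild Oat, Forbs, Sedge.
Clover → Grasshopper → Skunk → Badger gives Badger level 4.
No species has a prey at level 4, so no species reaches level 5.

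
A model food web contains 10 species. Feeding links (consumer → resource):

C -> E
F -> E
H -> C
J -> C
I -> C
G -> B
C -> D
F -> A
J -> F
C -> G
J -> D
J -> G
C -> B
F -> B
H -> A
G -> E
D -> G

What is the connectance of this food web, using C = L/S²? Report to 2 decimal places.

C = 0.17

The web has S = 10 species and L = 17 feeding links.
C = L / S² = 17 / 100 = 0.1700 ≈ 0.17.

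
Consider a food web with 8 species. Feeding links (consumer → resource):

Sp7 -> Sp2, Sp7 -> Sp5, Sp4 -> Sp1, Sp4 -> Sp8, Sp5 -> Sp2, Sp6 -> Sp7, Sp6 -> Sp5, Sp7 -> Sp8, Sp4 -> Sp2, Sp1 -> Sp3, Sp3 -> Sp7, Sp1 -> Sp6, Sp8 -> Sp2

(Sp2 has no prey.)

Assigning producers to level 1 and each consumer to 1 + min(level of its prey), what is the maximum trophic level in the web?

Producers (level 1): Sp2.
Following each consumer down to its lowest-level prey: Sp2 → Sp5 → Sp6 → Sp1 (levels 1 through 4).
All prey of Sp1 (Sp6 3, Sp3 3) are at level 3 or above, so Sp1 is at level 1 + 3 = 4.
Every consumer has at least one prey at level 3 or below, so none exceeds level 4.

4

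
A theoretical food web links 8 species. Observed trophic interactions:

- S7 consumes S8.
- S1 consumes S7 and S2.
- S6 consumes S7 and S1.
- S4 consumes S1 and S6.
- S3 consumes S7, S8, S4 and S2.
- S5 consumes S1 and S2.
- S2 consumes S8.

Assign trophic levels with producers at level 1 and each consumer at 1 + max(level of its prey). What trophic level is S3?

S8 is a producer → level 1.
S2 eats S8 → level 2.
S1 eats S2 (level 2); other prey at levels: S7 2 → level 3.
S6 eats S1 (level 3); other prey at levels: S7 2 → level 4.
S4 eats S6 (level 4); other prey at levels: S1 3 → level 5.
S3 eats S4 (level 5); other prey at levels: S8 1, S2 2, S7 2 → level 6.

Trophic level 6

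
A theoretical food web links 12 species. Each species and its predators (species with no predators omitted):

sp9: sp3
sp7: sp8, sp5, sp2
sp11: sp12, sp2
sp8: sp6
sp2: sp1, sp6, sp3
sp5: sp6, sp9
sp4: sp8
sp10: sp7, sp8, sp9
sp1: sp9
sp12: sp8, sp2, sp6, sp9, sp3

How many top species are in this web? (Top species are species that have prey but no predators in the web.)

2

Top species (has prey, but nothing eats it): sp6, sp3.
Count: 2.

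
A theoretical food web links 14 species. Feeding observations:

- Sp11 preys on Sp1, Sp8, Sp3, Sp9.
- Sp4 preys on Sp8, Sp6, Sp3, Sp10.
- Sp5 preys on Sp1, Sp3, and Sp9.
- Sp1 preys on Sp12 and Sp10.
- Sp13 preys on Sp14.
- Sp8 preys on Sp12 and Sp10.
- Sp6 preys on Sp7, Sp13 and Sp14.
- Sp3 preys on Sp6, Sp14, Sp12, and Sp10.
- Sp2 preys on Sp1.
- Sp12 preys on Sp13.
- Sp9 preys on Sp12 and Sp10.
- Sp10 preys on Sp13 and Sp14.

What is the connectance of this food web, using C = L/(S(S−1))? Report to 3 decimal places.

The web has S = 14 species and L = 29 feeding links.
C = L / (S(S−1)) = 29 / 182 = 0.1593 ≈ 0.159.

C = 0.159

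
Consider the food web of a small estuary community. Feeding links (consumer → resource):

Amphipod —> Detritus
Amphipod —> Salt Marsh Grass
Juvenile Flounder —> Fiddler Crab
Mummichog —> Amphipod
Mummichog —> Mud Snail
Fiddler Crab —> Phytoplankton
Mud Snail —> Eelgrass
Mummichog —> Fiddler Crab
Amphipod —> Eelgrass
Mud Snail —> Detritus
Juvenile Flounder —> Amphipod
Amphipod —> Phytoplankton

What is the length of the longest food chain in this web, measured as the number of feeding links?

One longest chain: Eelgrass → Amphipod → Mummichog.
It has 3 species and 2 links.

2 links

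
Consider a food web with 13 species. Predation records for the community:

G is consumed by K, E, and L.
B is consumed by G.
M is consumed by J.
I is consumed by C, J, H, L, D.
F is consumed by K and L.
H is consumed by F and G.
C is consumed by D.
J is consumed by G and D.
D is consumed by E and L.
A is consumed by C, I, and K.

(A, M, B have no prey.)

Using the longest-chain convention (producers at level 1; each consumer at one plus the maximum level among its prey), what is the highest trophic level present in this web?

Producers (level 1): A, M, B.
A → I → J → G → L gives L level 5.
No species has a prey at level 5, so no species reaches level 6.

5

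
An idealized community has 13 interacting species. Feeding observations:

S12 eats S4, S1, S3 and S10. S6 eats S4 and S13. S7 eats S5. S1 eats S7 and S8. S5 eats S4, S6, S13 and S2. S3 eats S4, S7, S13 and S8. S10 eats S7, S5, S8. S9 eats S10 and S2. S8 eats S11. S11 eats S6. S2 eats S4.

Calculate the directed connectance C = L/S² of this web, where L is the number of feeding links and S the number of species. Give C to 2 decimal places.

The web has S = 13 species and L = 25 feeding links.
C = L / S² = 25 / 169 = 0.1479 ≈ 0.15.

C = 0.15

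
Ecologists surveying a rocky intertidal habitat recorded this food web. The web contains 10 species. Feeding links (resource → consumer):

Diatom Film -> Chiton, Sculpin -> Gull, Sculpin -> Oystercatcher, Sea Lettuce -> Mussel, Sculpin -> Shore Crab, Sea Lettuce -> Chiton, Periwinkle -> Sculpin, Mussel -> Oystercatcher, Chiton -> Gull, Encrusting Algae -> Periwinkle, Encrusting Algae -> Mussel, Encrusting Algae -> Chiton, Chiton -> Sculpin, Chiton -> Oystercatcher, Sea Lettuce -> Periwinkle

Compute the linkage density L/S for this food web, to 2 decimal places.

There are L = 15 links among S = 10 species.
L/S = 15/10 = 1.5000 ≈ 1.50.

L/S = 1.50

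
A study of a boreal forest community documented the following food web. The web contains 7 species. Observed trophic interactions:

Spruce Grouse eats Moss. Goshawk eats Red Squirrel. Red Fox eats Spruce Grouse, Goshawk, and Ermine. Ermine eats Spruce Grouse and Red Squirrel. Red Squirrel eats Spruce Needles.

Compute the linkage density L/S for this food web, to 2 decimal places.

L/S = 1.14

There are L = 8 links among S = 7 species.
L/S = 8/7 = 1.1429 ≈ 1.14.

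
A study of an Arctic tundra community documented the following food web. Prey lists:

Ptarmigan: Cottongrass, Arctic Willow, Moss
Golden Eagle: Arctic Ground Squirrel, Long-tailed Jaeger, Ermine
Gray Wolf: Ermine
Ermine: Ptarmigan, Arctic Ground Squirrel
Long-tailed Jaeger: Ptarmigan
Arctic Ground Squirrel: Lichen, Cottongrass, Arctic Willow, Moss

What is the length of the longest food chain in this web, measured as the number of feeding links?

One longest chain: Cottongrass → Ptarmigan → Long-tailed Jaeger → Golden Eagle.
It has 4 species and 3 links.

3 links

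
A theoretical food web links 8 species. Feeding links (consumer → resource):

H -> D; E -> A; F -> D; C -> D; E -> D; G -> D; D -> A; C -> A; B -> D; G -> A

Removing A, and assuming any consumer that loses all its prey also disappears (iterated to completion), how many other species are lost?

Remove A.
Round 1: D (all prey gone) → extinct.
Round 2: F (all prey gone), E (all prey gone), H (all prey gone), C (all prey gone), G (all prey gone), B (all prey gone) → extinct.
No further losses. Total secondary extinctions: 7.

7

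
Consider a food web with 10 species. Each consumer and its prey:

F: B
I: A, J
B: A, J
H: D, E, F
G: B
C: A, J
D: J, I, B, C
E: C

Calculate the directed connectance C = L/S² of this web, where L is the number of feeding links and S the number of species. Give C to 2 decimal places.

The web has S = 10 species and L = 16 feeding links.
C = L / S² = 16 / 100 = 0.1600 ≈ 0.16.

C = 0.16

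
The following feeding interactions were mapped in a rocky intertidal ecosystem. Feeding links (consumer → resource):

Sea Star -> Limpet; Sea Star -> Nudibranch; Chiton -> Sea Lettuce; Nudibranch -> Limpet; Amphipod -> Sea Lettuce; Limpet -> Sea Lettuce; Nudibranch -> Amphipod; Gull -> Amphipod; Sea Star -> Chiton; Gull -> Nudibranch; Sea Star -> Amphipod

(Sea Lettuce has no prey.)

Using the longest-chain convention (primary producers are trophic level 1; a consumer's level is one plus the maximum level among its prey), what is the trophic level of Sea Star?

Sea Lettuce is a producer → level 1.
Amphipod eats Sea Lettuce → level 2.
Nudibranch eats Amphipod (level 2); other prey at levels: Limpet 2 → level 3.
Sea Star eats Nudibranch (level 3); other prey at levels: Chiton 2, Amphipod 2, Limpet 2 → level 4.

Trophic level 4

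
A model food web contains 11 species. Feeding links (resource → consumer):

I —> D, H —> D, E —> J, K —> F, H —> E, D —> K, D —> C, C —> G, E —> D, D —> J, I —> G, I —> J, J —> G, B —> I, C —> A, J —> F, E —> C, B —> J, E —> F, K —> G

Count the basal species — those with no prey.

2

Basal species (no prey listed): H, B.
Count: 2.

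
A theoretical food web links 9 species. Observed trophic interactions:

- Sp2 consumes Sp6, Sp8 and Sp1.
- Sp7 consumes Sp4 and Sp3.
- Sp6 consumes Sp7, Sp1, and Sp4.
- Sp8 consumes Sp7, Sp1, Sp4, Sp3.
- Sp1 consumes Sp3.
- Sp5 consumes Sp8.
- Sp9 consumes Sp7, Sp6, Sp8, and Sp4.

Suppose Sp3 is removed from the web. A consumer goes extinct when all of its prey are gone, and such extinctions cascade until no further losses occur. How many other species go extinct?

Remove Sp3.
Round 1: Sp1 (all prey gone) → extinct.
No further losses. Total secondary extinctions: 1.

1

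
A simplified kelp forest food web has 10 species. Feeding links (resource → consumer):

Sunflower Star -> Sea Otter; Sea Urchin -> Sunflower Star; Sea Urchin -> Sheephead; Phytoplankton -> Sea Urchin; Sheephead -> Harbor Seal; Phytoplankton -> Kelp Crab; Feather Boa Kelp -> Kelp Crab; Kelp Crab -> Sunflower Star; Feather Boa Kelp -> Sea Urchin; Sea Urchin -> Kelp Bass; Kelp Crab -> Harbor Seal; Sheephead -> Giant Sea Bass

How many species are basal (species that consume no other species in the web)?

Basal species (no prey listed): Feather Boa Kelp, Phytoplankton.
Count: 2.

2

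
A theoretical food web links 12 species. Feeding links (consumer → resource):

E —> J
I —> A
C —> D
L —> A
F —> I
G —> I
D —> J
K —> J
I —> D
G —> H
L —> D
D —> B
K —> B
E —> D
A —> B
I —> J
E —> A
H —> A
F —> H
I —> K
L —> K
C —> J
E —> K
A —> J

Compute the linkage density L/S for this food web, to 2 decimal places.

There are L = 24 links among S = 12 species.
L/S = 24/12 = 2.0000 ≈ 2.00.

L/S = 2.00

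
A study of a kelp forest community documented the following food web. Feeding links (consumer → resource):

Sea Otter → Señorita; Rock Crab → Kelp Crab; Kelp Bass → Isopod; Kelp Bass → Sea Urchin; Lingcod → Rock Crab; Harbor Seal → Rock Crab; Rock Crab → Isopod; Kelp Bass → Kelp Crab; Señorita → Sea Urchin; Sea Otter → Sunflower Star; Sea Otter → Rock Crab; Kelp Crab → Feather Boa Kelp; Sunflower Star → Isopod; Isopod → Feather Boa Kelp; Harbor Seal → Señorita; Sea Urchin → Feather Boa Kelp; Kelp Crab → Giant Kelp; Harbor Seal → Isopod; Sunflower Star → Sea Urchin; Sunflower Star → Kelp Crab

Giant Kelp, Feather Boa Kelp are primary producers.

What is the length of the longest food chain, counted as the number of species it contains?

One longest chain: Feather Boa Kelp → Sea Urchin → Señorita → Sea Otter.
It has 4 species and 3 links.

4 species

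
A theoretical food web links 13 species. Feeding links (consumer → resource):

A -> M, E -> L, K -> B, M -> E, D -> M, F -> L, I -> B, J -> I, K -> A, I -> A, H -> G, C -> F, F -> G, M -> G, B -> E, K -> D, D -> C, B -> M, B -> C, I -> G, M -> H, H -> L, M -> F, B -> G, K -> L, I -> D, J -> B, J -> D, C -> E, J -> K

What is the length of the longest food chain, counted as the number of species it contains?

6 species

One longest chain: L → E → C → D → I → J.
It has 6 species and 5 links.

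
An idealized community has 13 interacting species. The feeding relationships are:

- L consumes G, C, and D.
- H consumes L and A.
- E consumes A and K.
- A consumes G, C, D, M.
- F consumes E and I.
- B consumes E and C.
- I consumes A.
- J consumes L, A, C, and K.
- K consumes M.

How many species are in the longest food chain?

One longest chain: C → A → I → F.
It has 4 species and 3 links.

4 species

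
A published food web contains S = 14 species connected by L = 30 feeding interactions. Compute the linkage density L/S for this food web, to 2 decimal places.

There are L = 30 links among S = 14 species.
L/S = 30/14 = 2.1429 ≈ 2.14.

L/S = 2.14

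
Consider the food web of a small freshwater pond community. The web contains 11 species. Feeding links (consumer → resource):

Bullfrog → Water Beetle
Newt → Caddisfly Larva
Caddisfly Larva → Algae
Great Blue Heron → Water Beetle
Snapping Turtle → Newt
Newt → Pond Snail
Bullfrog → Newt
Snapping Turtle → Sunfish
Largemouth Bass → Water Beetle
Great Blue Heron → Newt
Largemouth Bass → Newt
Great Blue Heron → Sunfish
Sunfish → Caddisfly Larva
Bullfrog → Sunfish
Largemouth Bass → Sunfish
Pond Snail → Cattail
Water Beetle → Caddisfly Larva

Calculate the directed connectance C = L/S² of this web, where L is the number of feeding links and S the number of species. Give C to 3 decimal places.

The web has S = 11 species and L = 17 feeding links.
C = L / S² = 17 / 121 = 0.1405 ≈ 0.140.

C = 0.140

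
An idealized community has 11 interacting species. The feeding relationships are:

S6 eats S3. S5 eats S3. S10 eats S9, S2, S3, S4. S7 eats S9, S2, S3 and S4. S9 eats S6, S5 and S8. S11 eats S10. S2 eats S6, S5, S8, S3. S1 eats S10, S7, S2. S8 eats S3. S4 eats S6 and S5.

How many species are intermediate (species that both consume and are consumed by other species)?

Intermediate species (has both prey and predators): S8, S6, S5, S9, S4, S2, S7, S10.
Count: 8.

8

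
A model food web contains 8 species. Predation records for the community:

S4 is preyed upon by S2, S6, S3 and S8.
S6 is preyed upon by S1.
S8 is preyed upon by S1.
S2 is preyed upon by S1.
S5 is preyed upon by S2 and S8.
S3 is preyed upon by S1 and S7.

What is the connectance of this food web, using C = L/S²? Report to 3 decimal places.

The web has S = 8 species and L = 11 feeding links.
C = L / S² = 11 / 64 = 0.1719 ≈ 0.172.

C = 0.172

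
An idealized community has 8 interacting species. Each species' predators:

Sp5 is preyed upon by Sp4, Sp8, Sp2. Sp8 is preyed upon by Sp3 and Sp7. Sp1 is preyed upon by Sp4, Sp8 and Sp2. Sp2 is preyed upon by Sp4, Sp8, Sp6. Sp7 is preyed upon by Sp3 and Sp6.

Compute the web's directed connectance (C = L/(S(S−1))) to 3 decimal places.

The web has S = 8 species and L = 13 feeding links.
C = L / (S(S−1)) = 13 / 56 = 0.2321 ≈ 0.232.

C = 0.232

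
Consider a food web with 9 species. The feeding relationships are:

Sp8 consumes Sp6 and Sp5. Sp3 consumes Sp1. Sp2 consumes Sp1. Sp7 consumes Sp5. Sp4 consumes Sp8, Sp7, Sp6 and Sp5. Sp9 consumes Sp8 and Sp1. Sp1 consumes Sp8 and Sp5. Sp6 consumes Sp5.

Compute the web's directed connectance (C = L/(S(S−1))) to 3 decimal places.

C = 0.194

The web has S = 9 species and L = 14 feeding links.
C = L / (S(S−1)) = 14 / 72 = 0.1944 ≈ 0.194.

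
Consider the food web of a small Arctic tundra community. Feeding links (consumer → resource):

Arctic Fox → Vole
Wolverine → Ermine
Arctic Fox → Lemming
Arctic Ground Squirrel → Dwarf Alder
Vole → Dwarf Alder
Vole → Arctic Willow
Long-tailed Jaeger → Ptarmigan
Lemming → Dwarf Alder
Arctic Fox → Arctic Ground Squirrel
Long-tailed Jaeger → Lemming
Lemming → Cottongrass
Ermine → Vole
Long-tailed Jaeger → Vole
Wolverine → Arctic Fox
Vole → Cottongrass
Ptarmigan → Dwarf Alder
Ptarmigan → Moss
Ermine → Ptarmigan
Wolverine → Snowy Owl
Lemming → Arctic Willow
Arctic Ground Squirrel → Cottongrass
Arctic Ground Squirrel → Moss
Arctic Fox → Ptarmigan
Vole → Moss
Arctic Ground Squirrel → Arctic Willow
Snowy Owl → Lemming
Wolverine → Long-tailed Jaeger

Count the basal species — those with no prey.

Basal species (no prey listed): Cottongrass, Dwarf Alder, Moss, Arctic Willow.
Count: 4.

4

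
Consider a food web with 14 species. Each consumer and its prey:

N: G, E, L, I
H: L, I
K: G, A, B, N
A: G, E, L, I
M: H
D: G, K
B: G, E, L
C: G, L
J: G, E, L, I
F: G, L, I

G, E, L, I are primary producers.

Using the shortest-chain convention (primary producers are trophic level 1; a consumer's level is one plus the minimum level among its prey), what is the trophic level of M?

Trophic level 3

L is a producer → level 1.
H eats L → level 2.
M eats H → level 3.
No prey of M is below level 2, so 3 is the minimum.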